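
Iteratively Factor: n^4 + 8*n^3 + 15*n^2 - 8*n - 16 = (n + 4)*(n^3 + 4*n^2 - n - 4) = (n - 1)*(n + 4)*(n^2 + 5*n + 4) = (n - 1)*(n + 1)*(n + 4)*(n + 4)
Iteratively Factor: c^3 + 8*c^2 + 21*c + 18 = (c + 3)*(c^2 + 5*c + 6) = (c + 3)^2*(c + 2)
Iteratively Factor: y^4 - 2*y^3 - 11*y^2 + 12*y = (y - 4)*(y^3 + 2*y^2 - 3*y) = (y - 4)*(y + 3)*(y^2 - y) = y*(y - 4)*(y + 3)*(y - 1)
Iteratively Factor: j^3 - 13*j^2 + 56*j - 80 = (j - 5)*(j^2 - 8*j + 16) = (j - 5)*(j - 4)*(j - 4)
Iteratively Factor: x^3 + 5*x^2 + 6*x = (x)*(x^2 + 5*x + 6) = x*(x + 3)*(x + 2)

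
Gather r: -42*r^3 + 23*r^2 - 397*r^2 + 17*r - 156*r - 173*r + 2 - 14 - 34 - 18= -42*r^3 - 374*r^2 - 312*r - 64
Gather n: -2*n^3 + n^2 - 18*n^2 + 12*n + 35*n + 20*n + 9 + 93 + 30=-2*n^3 - 17*n^2 + 67*n + 132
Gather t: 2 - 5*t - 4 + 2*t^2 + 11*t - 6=2*t^2 + 6*t - 8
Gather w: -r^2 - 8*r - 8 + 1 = -r^2 - 8*r - 7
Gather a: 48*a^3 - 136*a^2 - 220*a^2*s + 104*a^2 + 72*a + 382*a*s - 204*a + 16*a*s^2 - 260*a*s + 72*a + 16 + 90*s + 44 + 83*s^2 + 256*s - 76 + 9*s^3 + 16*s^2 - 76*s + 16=48*a^3 + a^2*(-220*s - 32) + a*(16*s^2 + 122*s - 60) + 9*s^3 + 99*s^2 + 270*s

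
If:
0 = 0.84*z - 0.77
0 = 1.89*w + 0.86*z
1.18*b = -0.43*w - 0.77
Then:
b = -0.50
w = -0.42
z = 0.92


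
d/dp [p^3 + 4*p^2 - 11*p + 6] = 3*p^2 + 8*p - 11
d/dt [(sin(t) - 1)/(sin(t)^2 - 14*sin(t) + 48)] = (2*sin(t) + cos(t)^2 + 33)*cos(t)/(sin(t)^2 - 14*sin(t) + 48)^2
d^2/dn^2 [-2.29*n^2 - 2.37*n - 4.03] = -4.58000000000000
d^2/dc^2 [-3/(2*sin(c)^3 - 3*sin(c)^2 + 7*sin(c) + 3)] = 3*(36*sin(c)^6 - 66*sin(c)^5 + 16*sin(c)^4 - 21*sin(c)^3 - 53*sin(c)^2 + 141*sin(c) - 116)/(2*sin(c)^3 - 3*sin(c)^2 + 7*sin(c) + 3)^3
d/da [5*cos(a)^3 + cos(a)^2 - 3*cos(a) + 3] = (-15*cos(a)^2 - 2*cos(a) + 3)*sin(a)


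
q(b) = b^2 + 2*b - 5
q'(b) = 2*b + 2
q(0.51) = -3.72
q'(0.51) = 3.02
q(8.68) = 87.70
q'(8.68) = 19.36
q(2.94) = 9.52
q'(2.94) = 7.88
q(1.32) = -0.62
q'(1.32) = 4.64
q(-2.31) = -4.28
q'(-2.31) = -2.62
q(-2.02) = -4.96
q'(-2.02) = -2.04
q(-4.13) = 3.80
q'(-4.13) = -6.26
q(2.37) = 5.36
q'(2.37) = 6.74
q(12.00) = 163.00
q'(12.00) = 26.00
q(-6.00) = 19.00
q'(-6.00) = -10.00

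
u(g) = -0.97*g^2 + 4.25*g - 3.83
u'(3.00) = -1.57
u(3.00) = 0.19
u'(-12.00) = 27.53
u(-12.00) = -194.51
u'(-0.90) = 6.00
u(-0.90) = -8.44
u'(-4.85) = 13.66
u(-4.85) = -47.26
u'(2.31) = -0.23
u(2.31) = 0.81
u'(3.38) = -2.31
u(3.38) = -0.55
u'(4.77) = -5.00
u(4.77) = -5.63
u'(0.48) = 3.32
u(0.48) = -2.01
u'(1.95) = 0.47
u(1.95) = 0.77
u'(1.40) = 1.53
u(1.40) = 0.22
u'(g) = 4.25 - 1.94*g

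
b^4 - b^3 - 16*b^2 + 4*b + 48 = (b - 4)*(b - 2)*(b + 2)*(b + 3)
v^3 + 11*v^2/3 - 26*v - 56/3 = (v - 4)*(v + 2/3)*(v + 7)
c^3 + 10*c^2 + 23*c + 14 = (c + 1)*(c + 2)*(c + 7)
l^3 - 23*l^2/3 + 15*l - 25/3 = (l - 5)*(l - 5/3)*(l - 1)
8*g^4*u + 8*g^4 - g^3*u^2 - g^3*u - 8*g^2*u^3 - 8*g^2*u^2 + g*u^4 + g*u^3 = (-8*g + u)*(-g + u)*(g + u)*(g*u + g)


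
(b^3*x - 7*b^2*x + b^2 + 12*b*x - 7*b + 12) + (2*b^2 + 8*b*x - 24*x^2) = b^3*x - 7*b^2*x + 3*b^2 + 20*b*x - 7*b - 24*x^2 + 12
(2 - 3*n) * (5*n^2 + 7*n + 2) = -15*n^3 - 11*n^2 + 8*n + 4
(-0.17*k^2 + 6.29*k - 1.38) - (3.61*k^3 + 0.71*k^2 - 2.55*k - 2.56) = -3.61*k^3 - 0.88*k^2 + 8.84*k + 1.18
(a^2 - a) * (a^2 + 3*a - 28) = a^4 + 2*a^3 - 31*a^2 + 28*a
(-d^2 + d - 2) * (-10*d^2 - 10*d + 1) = 10*d^4 + 9*d^2 + 21*d - 2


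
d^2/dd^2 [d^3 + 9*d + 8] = 6*d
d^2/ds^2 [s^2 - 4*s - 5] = 2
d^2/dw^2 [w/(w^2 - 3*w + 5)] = 2*(w*(2*w - 3)^2 + 3*(1 - w)*(w^2 - 3*w + 5))/(w^2 - 3*w + 5)^3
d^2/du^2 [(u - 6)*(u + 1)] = 2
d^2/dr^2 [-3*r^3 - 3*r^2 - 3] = -18*r - 6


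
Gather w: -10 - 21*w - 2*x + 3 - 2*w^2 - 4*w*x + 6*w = -2*w^2 + w*(-4*x - 15) - 2*x - 7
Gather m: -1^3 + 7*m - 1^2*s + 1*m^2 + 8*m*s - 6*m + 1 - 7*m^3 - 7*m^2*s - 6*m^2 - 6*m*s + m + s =-7*m^3 + m^2*(-7*s - 5) + m*(2*s + 2)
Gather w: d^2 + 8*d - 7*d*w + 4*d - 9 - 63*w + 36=d^2 + 12*d + w*(-7*d - 63) + 27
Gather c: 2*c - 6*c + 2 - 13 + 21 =10 - 4*c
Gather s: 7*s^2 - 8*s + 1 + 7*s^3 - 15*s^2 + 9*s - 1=7*s^3 - 8*s^2 + s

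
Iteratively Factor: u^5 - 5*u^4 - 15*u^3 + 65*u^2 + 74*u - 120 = (u + 2)*(u^4 - 7*u^3 - u^2 + 67*u - 60) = (u - 4)*(u + 2)*(u^3 - 3*u^2 - 13*u + 15) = (u - 5)*(u - 4)*(u + 2)*(u^2 + 2*u - 3) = (u - 5)*(u - 4)*(u - 1)*(u + 2)*(u + 3)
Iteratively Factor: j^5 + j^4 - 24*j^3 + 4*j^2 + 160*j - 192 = (j + 4)*(j^4 - 3*j^3 - 12*j^2 + 52*j - 48) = (j - 2)*(j + 4)*(j^3 - j^2 - 14*j + 24) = (j - 2)*(j + 4)^2*(j^2 - 5*j + 6) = (j - 3)*(j - 2)*(j + 4)^2*(j - 2)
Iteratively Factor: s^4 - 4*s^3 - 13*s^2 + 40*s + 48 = (s + 1)*(s^3 - 5*s^2 - 8*s + 48) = (s - 4)*(s + 1)*(s^2 - s - 12) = (s - 4)*(s + 1)*(s + 3)*(s - 4)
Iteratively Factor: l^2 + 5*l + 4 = (l + 4)*(l + 1)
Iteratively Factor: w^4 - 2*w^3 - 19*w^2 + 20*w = (w)*(w^3 - 2*w^2 - 19*w + 20) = w*(w - 1)*(w^2 - w - 20) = w*(w - 1)*(w + 4)*(w - 5)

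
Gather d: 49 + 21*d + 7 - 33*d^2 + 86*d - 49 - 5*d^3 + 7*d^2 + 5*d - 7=-5*d^3 - 26*d^2 + 112*d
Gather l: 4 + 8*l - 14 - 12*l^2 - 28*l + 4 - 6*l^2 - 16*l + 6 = -18*l^2 - 36*l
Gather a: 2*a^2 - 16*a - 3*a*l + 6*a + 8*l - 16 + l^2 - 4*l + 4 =2*a^2 + a*(-3*l - 10) + l^2 + 4*l - 12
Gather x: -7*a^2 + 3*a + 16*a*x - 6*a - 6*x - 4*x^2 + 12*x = -7*a^2 - 3*a - 4*x^2 + x*(16*a + 6)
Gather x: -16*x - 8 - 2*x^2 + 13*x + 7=-2*x^2 - 3*x - 1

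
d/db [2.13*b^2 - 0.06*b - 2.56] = 4.26*b - 0.06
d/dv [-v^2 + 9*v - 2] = 9 - 2*v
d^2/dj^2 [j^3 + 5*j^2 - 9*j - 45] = 6*j + 10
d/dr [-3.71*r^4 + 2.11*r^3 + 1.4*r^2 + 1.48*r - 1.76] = -14.84*r^3 + 6.33*r^2 + 2.8*r + 1.48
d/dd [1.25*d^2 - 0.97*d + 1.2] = 2.5*d - 0.97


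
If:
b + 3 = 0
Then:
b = -3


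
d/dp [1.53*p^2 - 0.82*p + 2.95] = 3.06*p - 0.82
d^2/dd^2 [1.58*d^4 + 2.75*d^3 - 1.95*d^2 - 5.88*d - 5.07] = 18.96*d^2 + 16.5*d - 3.9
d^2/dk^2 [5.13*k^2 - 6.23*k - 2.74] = 10.2600000000000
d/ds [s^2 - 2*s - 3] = 2*s - 2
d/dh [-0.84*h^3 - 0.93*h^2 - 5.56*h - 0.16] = -2.52*h^2 - 1.86*h - 5.56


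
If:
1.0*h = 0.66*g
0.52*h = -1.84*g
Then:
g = 0.00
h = 0.00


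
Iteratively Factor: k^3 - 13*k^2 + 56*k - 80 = (k - 4)*(k^2 - 9*k + 20) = (k - 4)^2*(k - 5)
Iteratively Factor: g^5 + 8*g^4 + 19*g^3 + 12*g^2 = (g + 1)*(g^4 + 7*g^3 + 12*g^2) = g*(g + 1)*(g^3 + 7*g^2 + 12*g) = g*(g + 1)*(g + 4)*(g^2 + 3*g) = g^2*(g + 1)*(g + 4)*(g + 3)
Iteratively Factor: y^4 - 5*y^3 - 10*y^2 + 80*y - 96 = (y + 4)*(y^3 - 9*y^2 + 26*y - 24) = (y - 2)*(y + 4)*(y^2 - 7*y + 12) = (y - 3)*(y - 2)*(y + 4)*(y - 4)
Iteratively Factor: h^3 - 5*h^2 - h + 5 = (h - 1)*(h^2 - 4*h - 5) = (h - 1)*(h + 1)*(h - 5)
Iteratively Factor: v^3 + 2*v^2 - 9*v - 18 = (v + 3)*(v^2 - v - 6) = (v - 3)*(v + 3)*(v + 2)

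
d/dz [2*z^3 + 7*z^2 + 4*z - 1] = 6*z^2 + 14*z + 4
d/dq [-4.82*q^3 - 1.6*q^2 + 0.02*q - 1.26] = -14.46*q^2 - 3.2*q + 0.02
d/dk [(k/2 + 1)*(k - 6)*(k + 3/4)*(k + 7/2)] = 2*k^3 + 3*k^2/8 - 211*k/8 - 123/4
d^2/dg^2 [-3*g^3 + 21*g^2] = 42 - 18*g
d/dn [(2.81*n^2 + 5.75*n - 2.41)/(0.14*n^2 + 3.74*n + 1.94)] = (9.7044*n^2 + 11.5776*n + 20.1684)/(0.0196*n^4 + 1.0472*n^3 + 14.5308*n^2 + 14.5112*n + 3.7636)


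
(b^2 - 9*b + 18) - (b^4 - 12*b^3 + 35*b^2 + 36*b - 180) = -b^4 + 12*b^3 - 34*b^2 - 45*b + 198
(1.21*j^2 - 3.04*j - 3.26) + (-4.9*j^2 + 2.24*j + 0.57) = -3.69*j^2 - 0.8*j - 2.69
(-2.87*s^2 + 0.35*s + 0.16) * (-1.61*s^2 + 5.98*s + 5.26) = 4.6207*s^4 - 17.7261*s^3 - 13.2608*s^2 + 2.7978*s + 0.8416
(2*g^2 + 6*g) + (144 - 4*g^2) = -2*g^2 + 6*g + 144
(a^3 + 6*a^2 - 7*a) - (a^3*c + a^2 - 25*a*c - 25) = -a^3*c + a^3 + 5*a^2 + 25*a*c - 7*a + 25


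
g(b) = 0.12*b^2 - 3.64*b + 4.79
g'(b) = 0.24*b - 3.64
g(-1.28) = 9.65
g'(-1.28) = -3.95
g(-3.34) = 18.29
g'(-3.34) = -4.44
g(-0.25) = 5.71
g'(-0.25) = -3.70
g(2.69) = -4.13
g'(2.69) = -2.99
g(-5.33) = 27.60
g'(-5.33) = -4.92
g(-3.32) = 18.20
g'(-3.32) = -4.44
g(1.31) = 0.23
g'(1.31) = -3.33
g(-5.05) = 26.23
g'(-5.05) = -4.85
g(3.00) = -5.05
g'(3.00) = -2.92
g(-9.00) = 47.27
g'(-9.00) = -5.80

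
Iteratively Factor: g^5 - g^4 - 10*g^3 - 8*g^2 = (g + 2)*(g^4 - 3*g^3 - 4*g^2) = (g - 4)*(g + 2)*(g^3 + g^2) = g*(g - 4)*(g + 2)*(g^2 + g) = g^2*(g - 4)*(g + 2)*(g + 1)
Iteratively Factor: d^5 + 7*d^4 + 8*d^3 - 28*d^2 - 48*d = (d)*(d^4 + 7*d^3 + 8*d^2 - 28*d - 48) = d*(d + 4)*(d^3 + 3*d^2 - 4*d - 12) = d*(d + 3)*(d + 4)*(d^2 - 4) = d*(d + 2)*(d + 3)*(d + 4)*(d - 2)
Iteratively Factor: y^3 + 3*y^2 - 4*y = (y - 1)*(y^2 + 4*y) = (y - 1)*(y + 4)*(y)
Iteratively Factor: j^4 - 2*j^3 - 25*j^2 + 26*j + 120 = (j - 3)*(j^3 + j^2 - 22*j - 40) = (j - 5)*(j - 3)*(j^2 + 6*j + 8) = (j - 5)*(j - 3)*(j + 4)*(j + 2)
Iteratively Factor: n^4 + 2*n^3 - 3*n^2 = (n + 3)*(n^3 - n^2) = n*(n + 3)*(n^2 - n) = n^2*(n + 3)*(n - 1)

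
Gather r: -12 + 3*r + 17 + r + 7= 4*r + 12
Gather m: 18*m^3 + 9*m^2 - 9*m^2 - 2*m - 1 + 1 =18*m^3 - 2*m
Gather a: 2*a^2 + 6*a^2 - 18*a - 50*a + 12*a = 8*a^2 - 56*a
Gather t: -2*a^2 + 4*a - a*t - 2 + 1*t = -2*a^2 + 4*a + t*(1 - a) - 2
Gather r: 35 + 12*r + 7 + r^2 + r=r^2 + 13*r + 42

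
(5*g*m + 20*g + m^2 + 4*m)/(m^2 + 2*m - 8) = (5*g + m)/(m - 2)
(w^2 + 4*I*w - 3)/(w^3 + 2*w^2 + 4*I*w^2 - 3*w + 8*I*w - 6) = 1/(w + 2)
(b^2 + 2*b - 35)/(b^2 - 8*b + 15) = (b + 7)/(b - 3)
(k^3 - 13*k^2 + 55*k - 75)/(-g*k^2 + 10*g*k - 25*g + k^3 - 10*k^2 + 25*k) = (3 - k)/(g - k)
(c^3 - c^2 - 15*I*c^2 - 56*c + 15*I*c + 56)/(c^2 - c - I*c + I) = (c^2 - 15*I*c - 56)/(c - I)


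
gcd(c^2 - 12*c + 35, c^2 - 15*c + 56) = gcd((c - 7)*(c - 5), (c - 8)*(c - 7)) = c - 7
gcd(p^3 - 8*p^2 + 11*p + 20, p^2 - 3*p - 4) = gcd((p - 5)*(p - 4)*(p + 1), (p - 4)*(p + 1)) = p^2 - 3*p - 4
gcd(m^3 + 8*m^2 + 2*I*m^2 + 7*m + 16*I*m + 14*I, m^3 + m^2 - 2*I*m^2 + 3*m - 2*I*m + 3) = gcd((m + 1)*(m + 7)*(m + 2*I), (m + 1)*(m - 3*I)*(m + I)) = m + 1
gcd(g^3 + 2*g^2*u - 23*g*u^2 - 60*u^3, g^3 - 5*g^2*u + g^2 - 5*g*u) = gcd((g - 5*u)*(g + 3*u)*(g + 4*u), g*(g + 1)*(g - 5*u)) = -g + 5*u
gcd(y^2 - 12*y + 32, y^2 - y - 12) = y - 4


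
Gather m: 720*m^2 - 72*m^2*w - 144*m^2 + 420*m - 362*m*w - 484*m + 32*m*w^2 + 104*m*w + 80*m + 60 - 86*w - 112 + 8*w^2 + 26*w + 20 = m^2*(576 - 72*w) + m*(32*w^2 - 258*w + 16) + 8*w^2 - 60*w - 32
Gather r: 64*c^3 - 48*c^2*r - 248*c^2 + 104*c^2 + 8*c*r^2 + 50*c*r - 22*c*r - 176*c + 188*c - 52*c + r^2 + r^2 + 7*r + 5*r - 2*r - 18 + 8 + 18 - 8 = 64*c^3 - 144*c^2 - 40*c + r^2*(8*c + 2) + r*(-48*c^2 + 28*c + 10)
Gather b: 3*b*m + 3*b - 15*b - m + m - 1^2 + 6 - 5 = b*(3*m - 12)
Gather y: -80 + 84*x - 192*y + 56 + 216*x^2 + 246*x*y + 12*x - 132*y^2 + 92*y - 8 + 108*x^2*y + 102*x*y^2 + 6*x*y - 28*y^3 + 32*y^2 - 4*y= 216*x^2 + 96*x - 28*y^3 + y^2*(102*x - 100) + y*(108*x^2 + 252*x - 104) - 32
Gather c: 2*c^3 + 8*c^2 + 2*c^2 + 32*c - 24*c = 2*c^3 + 10*c^2 + 8*c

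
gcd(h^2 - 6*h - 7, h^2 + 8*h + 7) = h + 1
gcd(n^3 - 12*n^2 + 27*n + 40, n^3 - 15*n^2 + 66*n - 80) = n^2 - 13*n + 40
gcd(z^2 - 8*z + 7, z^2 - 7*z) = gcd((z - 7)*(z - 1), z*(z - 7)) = z - 7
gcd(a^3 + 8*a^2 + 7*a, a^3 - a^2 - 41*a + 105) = a + 7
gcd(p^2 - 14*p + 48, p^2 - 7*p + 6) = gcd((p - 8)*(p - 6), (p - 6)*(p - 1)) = p - 6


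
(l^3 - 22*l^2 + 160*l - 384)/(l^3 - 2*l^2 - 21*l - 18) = (l^2 - 16*l + 64)/(l^2 + 4*l + 3)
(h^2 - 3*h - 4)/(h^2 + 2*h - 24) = (h + 1)/(h + 6)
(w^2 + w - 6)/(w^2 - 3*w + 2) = (w + 3)/(w - 1)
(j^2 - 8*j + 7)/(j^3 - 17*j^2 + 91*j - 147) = (j - 1)/(j^2 - 10*j + 21)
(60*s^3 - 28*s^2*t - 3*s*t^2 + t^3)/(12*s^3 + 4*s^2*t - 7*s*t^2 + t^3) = (5*s + t)/(s + t)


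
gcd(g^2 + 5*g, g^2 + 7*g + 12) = 1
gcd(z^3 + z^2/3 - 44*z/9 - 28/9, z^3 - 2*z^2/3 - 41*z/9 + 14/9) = z^2 - z/3 - 14/3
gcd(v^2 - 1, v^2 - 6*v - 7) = v + 1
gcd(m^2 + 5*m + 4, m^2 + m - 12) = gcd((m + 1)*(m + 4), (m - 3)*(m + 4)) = m + 4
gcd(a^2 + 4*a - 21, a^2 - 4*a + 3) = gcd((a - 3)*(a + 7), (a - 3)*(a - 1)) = a - 3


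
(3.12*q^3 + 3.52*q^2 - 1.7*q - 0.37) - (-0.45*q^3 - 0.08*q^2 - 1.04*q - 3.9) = 3.57*q^3 + 3.6*q^2 - 0.66*q + 3.53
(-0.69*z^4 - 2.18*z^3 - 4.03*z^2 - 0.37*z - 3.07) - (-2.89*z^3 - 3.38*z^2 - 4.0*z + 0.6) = -0.69*z^4 + 0.71*z^3 - 0.65*z^2 + 3.63*z - 3.67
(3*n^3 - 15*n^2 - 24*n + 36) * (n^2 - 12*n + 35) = 3*n^5 - 51*n^4 + 261*n^3 - 201*n^2 - 1272*n + 1260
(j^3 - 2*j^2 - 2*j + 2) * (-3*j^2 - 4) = -3*j^5 + 6*j^4 + 2*j^3 + 2*j^2 + 8*j - 8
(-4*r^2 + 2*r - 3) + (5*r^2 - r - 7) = r^2 + r - 10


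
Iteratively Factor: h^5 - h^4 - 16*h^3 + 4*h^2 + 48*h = (h)*(h^4 - h^3 - 16*h^2 + 4*h + 48) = h*(h + 2)*(h^3 - 3*h^2 - 10*h + 24) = h*(h + 2)*(h + 3)*(h^2 - 6*h + 8) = h*(h - 2)*(h + 2)*(h + 3)*(h - 4)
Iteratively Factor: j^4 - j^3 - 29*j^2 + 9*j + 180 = (j - 5)*(j^3 + 4*j^2 - 9*j - 36) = (j - 5)*(j - 3)*(j^2 + 7*j + 12) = (j - 5)*(j - 3)*(j + 4)*(j + 3)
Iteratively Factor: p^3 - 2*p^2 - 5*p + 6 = (p + 2)*(p^2 - 4*p + 3) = (p - 3)*(p + 2)*(p - 1)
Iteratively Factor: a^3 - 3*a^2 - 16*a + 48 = (a - 4)*(a^2 + a - 12) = (a - 4)*(a - 3)*(a + 4)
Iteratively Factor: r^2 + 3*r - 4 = (r + 4)*(r - 1)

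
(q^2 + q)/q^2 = (q + 1)/q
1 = 1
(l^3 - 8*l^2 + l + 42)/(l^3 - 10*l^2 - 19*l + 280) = (l^2 - l - 6)/(l^2 - 3*l - 40)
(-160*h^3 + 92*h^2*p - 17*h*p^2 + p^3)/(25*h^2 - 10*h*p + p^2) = (32*h^2 - 12*h*p + p^2)/(-5*h + p)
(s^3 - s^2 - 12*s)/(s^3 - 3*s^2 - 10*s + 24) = s/(s - 2)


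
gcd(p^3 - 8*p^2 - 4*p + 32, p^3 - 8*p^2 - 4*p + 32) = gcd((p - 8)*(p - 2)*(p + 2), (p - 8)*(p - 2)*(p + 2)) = p^3 - 8*p^2 - 4*p + 32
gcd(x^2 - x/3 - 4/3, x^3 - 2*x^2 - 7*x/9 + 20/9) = x^2 - x/3 - 4/3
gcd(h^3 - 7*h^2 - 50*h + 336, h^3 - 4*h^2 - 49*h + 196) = h + 7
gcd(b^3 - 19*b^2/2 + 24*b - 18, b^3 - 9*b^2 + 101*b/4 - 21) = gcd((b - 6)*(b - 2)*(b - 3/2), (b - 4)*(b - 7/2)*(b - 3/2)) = b - 3/2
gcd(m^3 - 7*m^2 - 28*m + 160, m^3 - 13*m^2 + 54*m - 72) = m - 4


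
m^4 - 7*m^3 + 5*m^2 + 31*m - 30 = (m - 5)*(m - 3)*(m - 1)*(m + 2)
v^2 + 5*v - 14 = (v - 2)*(v + 7)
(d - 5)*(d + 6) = d^2 + d - 30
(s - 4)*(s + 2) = s^2 - 2*s - 8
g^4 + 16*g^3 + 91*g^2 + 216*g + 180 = (g + 2)*(g + 3)*(g + 5)*(g + 6)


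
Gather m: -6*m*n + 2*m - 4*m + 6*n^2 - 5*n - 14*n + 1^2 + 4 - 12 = m*(-6*n - 2) + 6*n^2 - 19*n - 7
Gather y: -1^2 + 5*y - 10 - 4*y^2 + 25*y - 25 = -4*y^2 + 30*y - 36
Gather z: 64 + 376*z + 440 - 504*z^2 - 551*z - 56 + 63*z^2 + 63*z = -441*z^2 - 112*z + 448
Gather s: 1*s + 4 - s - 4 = 0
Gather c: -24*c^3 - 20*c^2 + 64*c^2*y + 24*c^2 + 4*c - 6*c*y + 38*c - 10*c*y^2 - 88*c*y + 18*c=-24*c^3 + c^2*(64*y + 4) + c*(-10*y^2 - 94*y + 60)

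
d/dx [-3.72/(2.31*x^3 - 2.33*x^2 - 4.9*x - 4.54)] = (25.7796*x^2 - 17.3352*x - 18.228)/(-2.31*x^3 + 2.33*x^2 + 4.9*x + 4.54)^2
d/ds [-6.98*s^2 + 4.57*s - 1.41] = 4.57 - 13.96*s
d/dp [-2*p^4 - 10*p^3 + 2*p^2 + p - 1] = -8*p^3 - 30*p^2 + 4*p + 1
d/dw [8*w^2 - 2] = 16*w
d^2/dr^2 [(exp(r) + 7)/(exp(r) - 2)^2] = (exp(2*r) + 36*exp(r) + 32)*exp(r)/(exp(4*r) - 8*exp(3*r) + 24*exp(2*r) - 32*exp(r) + 16)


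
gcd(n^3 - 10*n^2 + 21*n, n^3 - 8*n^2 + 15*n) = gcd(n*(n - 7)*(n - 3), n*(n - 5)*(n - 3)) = n^2 - 3*n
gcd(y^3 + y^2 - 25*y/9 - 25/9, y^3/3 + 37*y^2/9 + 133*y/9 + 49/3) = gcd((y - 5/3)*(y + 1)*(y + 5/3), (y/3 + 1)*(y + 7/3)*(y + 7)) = 1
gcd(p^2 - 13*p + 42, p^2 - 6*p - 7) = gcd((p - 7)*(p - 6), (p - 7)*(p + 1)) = p - 7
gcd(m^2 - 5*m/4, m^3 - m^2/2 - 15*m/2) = m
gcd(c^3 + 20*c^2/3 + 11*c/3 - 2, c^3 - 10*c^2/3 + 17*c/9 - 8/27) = c - 1/3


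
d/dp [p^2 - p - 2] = 2*p - 1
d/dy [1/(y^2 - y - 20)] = (1 - 2*y)/(-y^2 + y + 20)^2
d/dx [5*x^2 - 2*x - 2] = 10*x - 2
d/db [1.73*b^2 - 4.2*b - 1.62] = 3.46*b - 4.2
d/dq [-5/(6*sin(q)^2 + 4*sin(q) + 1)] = 20*(3*sin(q) + 1)*cos(q)/(6*sin(q)^2 + 4*sin(q) + 1)^2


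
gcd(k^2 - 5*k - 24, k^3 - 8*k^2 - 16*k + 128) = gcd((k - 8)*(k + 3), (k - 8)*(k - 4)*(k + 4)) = k - 8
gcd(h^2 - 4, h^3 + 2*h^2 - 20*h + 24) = h - 2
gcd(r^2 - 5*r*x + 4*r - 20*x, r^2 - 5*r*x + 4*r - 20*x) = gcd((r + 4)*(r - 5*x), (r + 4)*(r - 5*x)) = -r^2 + 5*r*x - 4*r + 20*x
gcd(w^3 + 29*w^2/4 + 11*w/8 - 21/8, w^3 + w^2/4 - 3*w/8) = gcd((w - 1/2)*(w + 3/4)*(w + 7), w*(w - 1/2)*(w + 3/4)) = w^2 + w/4 - 3/8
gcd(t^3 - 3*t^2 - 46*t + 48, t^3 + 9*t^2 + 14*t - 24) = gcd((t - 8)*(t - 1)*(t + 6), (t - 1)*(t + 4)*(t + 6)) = t^2 + 5*t - 6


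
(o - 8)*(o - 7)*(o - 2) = o^3 - 17*o^2 + 86*o - 112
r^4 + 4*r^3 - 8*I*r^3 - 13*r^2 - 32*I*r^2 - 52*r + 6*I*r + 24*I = (r + 4)*(r - 6*I)*(r - I)^2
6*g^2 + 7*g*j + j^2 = (g + j)*(6*g + j)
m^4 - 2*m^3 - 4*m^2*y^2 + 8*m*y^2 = m*(m - 2)*(m - 2*y)*(m + 2*y)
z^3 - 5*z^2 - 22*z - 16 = (z - 8)*(z + 1)*(z + 2)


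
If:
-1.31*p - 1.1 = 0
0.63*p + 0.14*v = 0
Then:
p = -0.84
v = 3.78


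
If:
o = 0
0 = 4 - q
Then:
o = 0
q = 4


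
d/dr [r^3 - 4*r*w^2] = 3*r^2 - 4*w^2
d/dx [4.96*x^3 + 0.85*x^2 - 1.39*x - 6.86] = 14.88*x^2 + 1.7*x - 1.39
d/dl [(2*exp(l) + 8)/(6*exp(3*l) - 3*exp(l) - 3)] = 2*(-(exp(l) + 4)*(6*exp(2*l) - 1) + 2*exp(3*l) - exp(l) - 1)*exp(l)/(3*(-2*exp(3*l) + exp(l) + 1)^2)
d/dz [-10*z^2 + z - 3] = 1 - 20*z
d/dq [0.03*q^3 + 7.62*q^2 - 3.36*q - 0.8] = 0.09*q^2 + 15.24*q - 3.36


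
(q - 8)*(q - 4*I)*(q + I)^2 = q^4 - 8*q^3 - 2*I*q^3 + 7*q^2 + 16*I*q^2 - 56*q + 4*I*q - 32*I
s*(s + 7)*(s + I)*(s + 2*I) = s^4 + 7*s^3 + 3*I*s^3 - 2*s^2 + 21*I*s^2 - 14*s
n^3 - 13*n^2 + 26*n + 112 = (n - 8)*(n - 7)*(n + 2)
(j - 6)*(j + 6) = j^2 - 36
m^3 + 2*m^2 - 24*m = m*(m - 4)*(m + 6)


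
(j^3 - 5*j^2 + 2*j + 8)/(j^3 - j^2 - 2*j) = (j - 4)/j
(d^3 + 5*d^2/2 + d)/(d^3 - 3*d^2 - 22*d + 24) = d*(2*d^2 + 5*d + 2)/(2*(d^3 - 3*d^2 - 22*d + 24))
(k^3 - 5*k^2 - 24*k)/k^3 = 1 - 5/k - 24/k^2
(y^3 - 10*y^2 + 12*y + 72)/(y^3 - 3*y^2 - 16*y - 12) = (y - 6)/(y + 1)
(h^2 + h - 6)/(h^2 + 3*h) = (h - 2)/h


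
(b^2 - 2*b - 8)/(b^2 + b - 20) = (b + 2)/(b + 5)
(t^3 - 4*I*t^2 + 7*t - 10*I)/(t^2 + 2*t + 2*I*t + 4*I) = (t^2 - 6*I*t - 5)/(t + 2)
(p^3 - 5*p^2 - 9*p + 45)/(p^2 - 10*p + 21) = (p^2 - 2*p - 15)/(p - 7)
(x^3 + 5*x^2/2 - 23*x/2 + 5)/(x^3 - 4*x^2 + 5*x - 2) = (2*x^2 + 9*x - 5)/(2*(x^2 - 2*x + 1))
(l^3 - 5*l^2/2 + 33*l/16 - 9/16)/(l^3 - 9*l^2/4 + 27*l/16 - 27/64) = 4*(l - 1)/(4*l - 3)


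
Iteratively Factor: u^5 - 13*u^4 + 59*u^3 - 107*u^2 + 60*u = (u - 3)*(u^4 - 10*u^3 + 29*u^2 - 20*u) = u*(u - 3)*(u^3 - 10*u^2 + 29*u - 20) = u*(u - 4)*(u - 3)*(u^2 - 6*u + 5) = u*(u - 4)*(u - 3)*(u - 1)*(u - 5)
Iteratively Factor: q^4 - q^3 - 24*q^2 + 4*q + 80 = (q - 5)*(q^3 + 4*q^2 - 4*q - 16) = (q - 5)*(q + 2)*(q^2 + 2*q - 8) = (q - 5)*(q + 2)*(q + 4)*(q - 2)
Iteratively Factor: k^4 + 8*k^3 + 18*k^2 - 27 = (k - 1)*(k^3 + 9*k^2 + 27*k + 27) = (k - 1)*(k + 3)*(k^2 + 6*k + 9) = (k - 1)*(k + 3)^2*(k + 3)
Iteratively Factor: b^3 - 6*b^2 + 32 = (b - 4)*(b^2 - 2*b - 8) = (b - 4)^2*(b + 2)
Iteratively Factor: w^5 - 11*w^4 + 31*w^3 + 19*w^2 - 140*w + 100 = (w + 2)*(w^4 - 13*w^3 + 57*w^2 - 95*w + 50) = (w - 5)*(w + 2)*(w^3 - 8*w^2 + 17*w - 10) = (w - 5)^2*(w + 2)*(w^2 - 3*w + 2) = (w - 5)^2*(w - 2)*(w + 2)*(w - 1)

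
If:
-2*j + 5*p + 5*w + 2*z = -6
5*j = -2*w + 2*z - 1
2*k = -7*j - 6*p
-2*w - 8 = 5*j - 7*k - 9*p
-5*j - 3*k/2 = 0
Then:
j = -108/505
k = 72/101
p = 6/505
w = -463/505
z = -961/1010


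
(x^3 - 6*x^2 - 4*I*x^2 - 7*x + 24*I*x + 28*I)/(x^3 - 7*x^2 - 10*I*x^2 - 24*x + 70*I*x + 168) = (x + 1)/(x - 6*I)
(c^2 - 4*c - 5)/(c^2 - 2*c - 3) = (c - 5)/(c - 3)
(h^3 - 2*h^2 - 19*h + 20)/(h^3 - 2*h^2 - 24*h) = (h^2 - 6*h + 5)/(h*(h - 6))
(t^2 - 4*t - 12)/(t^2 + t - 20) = (t^2 - 4*t - 12)/(t^2 + t - 20)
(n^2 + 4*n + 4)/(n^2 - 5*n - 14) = (n + 2)/(n - 7)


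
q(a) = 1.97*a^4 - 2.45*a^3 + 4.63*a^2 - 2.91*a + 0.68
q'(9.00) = 5229.60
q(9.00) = 11488.64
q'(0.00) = -2.91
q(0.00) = 0.68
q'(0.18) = -1.44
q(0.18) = 0.29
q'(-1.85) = -95.09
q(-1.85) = 60.50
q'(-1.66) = -74.58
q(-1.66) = 44.43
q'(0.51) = 0.95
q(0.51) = 0.21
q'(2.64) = 115.30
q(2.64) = 75.88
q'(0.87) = 4.77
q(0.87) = 1.17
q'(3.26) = 222.18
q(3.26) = 178.02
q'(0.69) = 2.57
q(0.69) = 0.52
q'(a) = 7.88*a^3 - 7.35*a^2 + 9.26*a - 2.91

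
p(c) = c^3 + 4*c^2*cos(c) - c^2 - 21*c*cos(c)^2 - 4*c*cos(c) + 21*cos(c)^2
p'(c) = -4*c^2*sin(c) + 3*c^2 + 42*c*sin(c)*cos(c) + 4*c*sin(c) + 8*c*cos(c) - 2*c - 42*sin(c)*cos(c) - 21*cos(c)^2 - 4*cos(c)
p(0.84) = 1.03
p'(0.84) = -10.04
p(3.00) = -46.92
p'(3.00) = -34.50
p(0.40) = 9.71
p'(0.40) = -27.54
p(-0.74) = 22.78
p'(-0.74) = 24.21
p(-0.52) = 26.37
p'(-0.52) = 8.05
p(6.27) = 228.69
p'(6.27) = 129.38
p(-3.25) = -11.61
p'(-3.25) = 60.48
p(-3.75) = -58.10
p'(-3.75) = 116.29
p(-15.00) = -4135.39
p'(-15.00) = 1079.38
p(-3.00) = -1.19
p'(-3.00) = 23.44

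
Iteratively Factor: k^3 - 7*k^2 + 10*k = (k - 2)*(k^2 - 5*k) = k*(k - 2)*(k - 5)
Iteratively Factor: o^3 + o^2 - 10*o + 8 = (o + 4)*(o^2 - 3*o + 2) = (o - 2)*(o + 4)*(o - 1)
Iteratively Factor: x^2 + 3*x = (x)*(x + 3)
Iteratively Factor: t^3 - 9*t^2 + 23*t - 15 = (t - 3)*(t^2 - 6*t + 5) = (t - 5)*(t - 3)*(t - 1)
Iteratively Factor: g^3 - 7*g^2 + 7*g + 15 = (g - 3)*(g^2 - 4*g - 5) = (g - 5)*(g - 3)*(g + 1)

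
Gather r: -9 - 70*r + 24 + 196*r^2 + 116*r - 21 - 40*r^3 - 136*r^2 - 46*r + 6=-40*r^3 + 60*r^2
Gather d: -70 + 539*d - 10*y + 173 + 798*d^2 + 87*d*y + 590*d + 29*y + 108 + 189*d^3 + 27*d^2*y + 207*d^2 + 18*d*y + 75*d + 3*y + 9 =189*d^3 + d^2*(27*y + 1005) + d*(105*y + 1204) + 22*y + 220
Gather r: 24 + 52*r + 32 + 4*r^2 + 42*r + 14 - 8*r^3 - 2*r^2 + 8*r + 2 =-8*r^3 + 2*r^2 + 102*r + 72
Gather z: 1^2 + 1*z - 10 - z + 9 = 0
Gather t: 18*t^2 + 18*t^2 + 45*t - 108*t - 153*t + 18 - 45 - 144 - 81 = 36*t^2 - 216*t - 252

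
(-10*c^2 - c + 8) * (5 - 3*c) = 30*c^3 - 47*c^2 - 29*c + 40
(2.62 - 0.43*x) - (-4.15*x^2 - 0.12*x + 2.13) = 4.15*x^2 - 0.31*x + 0.49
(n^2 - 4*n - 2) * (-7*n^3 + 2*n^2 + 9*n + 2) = -7*n^5 + 30*n^4 + 15*n^3 - 38*n^2 - 26*n - 4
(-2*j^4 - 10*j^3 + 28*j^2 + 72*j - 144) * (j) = -2*j^5 - 10*j^4 + 28*j^3 + 72*j^2 - 144*j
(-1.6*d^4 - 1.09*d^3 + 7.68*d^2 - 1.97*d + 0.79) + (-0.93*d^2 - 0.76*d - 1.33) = -1.6*d^4 - 1.09*d^3 + 6.75*d^2 - 2.73*d - 0.54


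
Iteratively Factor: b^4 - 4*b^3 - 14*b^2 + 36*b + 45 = (b + 3)*(b^3 - 7*b^2 + 7*b + 15) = (b + 1)*(b + 3)*(b^2 - 8*b + 15) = (b - 5)*(b + 1)*(b + 3)*(b - 3)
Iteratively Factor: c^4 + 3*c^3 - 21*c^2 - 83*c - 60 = (c + 3)*(c^3 - 21*c - 20) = (c - 5)*(c + 3)*(c^2 + 5*c + 4) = (c - 5)*(c + 1)*(c + 3)*(c + 4)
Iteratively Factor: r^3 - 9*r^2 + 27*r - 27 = (r - 3)*(r^2 - 6*r + 9) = (r - 3)^2*(r - 3)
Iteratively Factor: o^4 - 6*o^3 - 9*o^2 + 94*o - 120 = (o + 4)*(o^3 - 10*o^2 + 31*o - 30) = (o - 2)*(o + 4)*(o^2 - 8*o + 15) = (o - 5)*(o - 2)*(o + 4)*(o - 3)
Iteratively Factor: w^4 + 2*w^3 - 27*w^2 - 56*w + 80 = (w - 5)*(w^3 + 7*w^2 + 8*w - 16) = (w - 5)*(w + 4)*(w^2 + 3*w - 4) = (w - 5)*(w - 1)*(w + 4)*(w + 4)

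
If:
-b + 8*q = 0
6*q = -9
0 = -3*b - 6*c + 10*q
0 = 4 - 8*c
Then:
No Solution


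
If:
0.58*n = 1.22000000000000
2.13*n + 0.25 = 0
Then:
No Solution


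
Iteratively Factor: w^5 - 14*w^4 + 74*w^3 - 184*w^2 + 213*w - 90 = (w - 3)*(w^4 - 11*w^3 + 41*w^2 - 61*w + 30) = (w - 3)^2*(w^3 - 8*w^2 + 17*w - 10) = (w - 3)^2*(w - 1)*(w^2 - 7*w + 10) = (w - 5)*(w - 3)^2*(w - 1)*(w - 2)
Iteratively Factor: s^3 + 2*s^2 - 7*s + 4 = (s - 1)*(s^2 + 3*s - 4) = (s - 1)*(s + 4)*(s - 1)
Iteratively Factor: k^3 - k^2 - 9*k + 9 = (k - 3)*(k^2 + 2*k - 3) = (k - 3)*(k - 1)*(k + 3)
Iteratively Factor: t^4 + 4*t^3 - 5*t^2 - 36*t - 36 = (t - 3)*(t^3 + 7*t^2 + 16*t + 12) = (t - 3)*(t + 3)*(t^2 + 4*t + 4) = (t - 3)*(t + 2)*(t + 3)*(t + 2)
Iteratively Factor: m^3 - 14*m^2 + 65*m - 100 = (m - 4)*(m^2 - 10*m + 25) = (m - 5)*(m - 4)*(m - 5)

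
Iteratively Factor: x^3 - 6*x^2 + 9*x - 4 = (x - 1)*(x^2 - 5*x + 4) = (x - 1)^2*(x - 4)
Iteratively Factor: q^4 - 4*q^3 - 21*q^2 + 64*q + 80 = (q + 1)*(q^3 - 5*q^2 - 16*q + 80) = (q + 1)*(q + 4)*(q^2 - 9*q + 20) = (q - 5)*(q + 1)*(q + 4)*(q - 4)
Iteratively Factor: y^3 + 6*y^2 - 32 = (y + 4)*(y^2 + 2*y - 8) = (y - 2)*(y + 4)*(y + 4)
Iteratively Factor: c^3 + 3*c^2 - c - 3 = (c - 1)*(c^2 + 4*c + 3) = (c - 1)*(c + 3)*(c + 1)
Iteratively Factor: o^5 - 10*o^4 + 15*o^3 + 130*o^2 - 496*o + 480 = (o + 4)*(o^4 - 14*o^3 + 71*o^2 - 154*o + 120) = (o - 5)*(o + 4)*(o^3 - 9*o^2 + 26*o - 24) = (o - 5)*(o - 4)*(o + 4)*(o^2 - 5*o + 6) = (o - 5)*(o - 4)*(o - 3)*(o + 4)*(o - 2)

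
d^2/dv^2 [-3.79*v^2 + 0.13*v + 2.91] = -7.58000000000000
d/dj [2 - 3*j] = -3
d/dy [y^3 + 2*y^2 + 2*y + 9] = 3*y^2 + 4*y + 2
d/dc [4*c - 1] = 4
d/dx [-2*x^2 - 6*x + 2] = -4*x - 6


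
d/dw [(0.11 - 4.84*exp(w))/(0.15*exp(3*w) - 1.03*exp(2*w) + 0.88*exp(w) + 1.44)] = (1.452*exp(3*w) - 5.0347*exp(2*w) + 0.2266*exp(w) - 7.0664)*exp(w)/(0.0225*exp(6*w) - 0.309*exp(5*w) + 1.3249*exp(4*w) - 1.3808*exp(3*w) - 2.192*exp(2*w) + 2.5344*exp(w) + 2.0736)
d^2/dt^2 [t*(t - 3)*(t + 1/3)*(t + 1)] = 12*t^2 - 10*t - 22/3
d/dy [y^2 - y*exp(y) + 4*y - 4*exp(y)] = -y*exp(y) + 2*y - 5*exp(y) + 4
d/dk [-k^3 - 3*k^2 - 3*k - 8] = -3*k^2 - 6*k - 3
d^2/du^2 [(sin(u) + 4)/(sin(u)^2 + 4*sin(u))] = (cos(u)^2 + 1)/sin(u)^3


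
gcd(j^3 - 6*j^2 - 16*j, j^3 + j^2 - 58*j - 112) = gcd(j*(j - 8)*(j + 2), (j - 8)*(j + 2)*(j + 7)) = j^2 - 6*j - 16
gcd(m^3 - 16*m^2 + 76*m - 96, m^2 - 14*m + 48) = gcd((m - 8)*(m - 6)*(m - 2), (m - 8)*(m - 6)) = m^2 - 14*m + 48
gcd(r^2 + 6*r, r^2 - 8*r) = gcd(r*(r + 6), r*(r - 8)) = r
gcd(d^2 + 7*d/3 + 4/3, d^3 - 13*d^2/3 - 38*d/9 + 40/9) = d + 4/3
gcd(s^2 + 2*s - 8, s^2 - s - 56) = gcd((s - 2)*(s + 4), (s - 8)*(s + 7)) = 1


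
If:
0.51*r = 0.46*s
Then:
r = 0.901960784313726*s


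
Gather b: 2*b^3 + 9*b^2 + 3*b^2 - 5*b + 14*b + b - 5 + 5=2*b^3 + 12*b^2 + 10*b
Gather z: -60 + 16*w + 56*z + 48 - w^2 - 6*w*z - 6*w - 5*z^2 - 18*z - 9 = -w^2 + 10*w - 5*z^2 + z*(38 - 6*w) - 21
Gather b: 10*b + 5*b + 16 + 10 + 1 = 15*b + 27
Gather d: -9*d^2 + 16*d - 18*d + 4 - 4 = -9*d^2 - 2*d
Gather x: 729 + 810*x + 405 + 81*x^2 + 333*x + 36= 81*x^2 + 1143*x + 1170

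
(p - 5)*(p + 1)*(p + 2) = p^3 - 2*p^2 - 13*p - 10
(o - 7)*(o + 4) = o^2 - 3*o - 28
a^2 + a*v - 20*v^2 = (a - 4*v)*(a + 5*v)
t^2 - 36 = (t - 6)*(t + 6)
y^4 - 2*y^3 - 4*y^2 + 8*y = y*(y - 2)^2*(y + 2)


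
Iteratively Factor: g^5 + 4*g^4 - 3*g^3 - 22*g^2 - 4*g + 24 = (g + 3)*(g^4 + g^3 - 6*g^2 - 4*g + 8) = (g + 2)*(g + 3)*(g^3 - g^2 - 4*g + 4) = (g - 1)*(g + 2)*(g + 3)*(g^2 - 4) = (g - 1)*(g + 2)^2*(g + 3)*(g - 2)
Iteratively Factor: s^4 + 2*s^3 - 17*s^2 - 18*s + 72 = (s - 2)*(s^3 + 4*s^2 - 9*s - 36) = (s - 3)*(s - 2)*(s^2 + 7*s + 12) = (s - 3)*(s - 2)*(s + 3)*(s + 4)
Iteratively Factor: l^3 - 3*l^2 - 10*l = (l + 2)*(l^2 - 5*l) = (l - 5)*(l + 2)*(l)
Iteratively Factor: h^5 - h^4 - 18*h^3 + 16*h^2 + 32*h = (h + 1)*(h^4 - 2*h^3 - 16*h^2 + 32*h) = (h - 4)*(h + 1)*(h^3 + 2*h^2 - 8*h) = (h - 4)*(h - 2)*(h + 1)*(h^2 + 4*h) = h*(h - 4)*(h - 2)*(h + 1)*(h + 4)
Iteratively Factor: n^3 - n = (n + 1)*(n^2 - n) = n*(n + 1)*(n - 1)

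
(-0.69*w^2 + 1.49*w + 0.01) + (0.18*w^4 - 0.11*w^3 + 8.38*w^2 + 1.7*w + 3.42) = 0.18*w^4 - 0.11*w^3 + 7.69*w^2 + 3.19*w + 3.43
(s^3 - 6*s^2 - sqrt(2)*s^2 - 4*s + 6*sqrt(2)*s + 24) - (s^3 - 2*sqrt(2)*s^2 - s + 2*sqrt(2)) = -6*s^2 + sqrt(2)*s^2 - 3*s + 6*sqrt(2)*s - 2*sqrt(2) + 24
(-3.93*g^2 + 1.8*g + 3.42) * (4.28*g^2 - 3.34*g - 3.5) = -16.8204*g^4 + 20.8302*g^3 + 22.3806*g^2 - 17.7228*g - 11.97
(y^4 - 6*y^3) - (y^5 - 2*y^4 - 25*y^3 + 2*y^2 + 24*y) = -y^5 + 3*y^4 + 19*y^3 - 2*y^2 - 24*y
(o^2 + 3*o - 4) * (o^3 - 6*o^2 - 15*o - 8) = o^5 - 3*o^4 - 37*o^3 - 29*o^2 + 36*o + 32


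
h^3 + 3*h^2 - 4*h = h*(h - 1)*(h + 4)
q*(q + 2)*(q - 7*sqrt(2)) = q^3 - 7*sqrt(2)*q^2 + 2*q^2 - 14*sqrt(2)*q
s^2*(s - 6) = s^3 - 6*s^2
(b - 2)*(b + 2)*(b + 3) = b^3 + 3*b^2 - 4*b - 12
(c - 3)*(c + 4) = c^2 + c - 12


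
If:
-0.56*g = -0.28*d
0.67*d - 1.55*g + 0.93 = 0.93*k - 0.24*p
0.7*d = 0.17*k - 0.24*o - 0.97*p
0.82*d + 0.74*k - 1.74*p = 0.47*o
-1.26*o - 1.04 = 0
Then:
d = -0.26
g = -0.13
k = 1.19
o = -0.83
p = 0.60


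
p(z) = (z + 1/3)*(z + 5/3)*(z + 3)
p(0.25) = 3.63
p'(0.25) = 9.24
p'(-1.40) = -1.56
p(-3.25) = -1.15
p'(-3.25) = 5.74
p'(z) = (z + 1/3)*(z + 5/3) + (z + 1/3)*(z + 3) + (z + 5/3)*(z + 3)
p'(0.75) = 15.74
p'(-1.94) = -1.55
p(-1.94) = 0.47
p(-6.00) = -73.67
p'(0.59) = 13.50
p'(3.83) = 88.86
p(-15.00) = -2346.67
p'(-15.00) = 531.56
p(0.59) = 7.48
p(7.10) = 658.17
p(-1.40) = -0.46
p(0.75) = 9.82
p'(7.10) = 228.79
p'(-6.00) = 54.56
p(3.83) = 156.30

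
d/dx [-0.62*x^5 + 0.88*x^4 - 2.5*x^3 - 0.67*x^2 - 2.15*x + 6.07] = -3.1*x^4 + 3.52*x^3 - 7.5*x^2 - 1.34*x - 2.15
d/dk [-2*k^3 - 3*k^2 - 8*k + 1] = -6*k^2 - 6*k - 8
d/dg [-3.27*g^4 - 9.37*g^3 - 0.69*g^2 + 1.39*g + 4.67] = -13.08*g^3 - 28.11*g^2 - 1.38*g + 1.39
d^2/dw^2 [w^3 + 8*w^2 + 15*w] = 6*w + 16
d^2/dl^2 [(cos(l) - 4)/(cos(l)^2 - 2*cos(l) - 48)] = (9*sin(l)^4*cos(l) - 14*sin(l)^4 + 884*sin(l)^2 + 2584*cos(l) + 159*cos(3*l)/2 - cos(5*l)/2 - 262)/(sin(l)^2 + 2*cos(l) + 47)^3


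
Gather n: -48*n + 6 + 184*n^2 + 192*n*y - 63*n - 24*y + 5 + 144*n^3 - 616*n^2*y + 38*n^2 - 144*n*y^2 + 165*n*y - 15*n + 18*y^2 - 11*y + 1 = 144*n^3 + n^2*(222 - 616*y) + n*(-144*y^2 + 357*y - 126) + 18*y^2 - 35*y + 12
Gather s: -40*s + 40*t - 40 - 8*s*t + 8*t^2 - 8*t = s*(-8*t - 40) + 8*t^2 + 32*t - 40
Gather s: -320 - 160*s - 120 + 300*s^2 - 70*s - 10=300*s^2 - 230*s - 450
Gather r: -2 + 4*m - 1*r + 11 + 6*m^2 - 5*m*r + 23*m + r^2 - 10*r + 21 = 6*m^2 + 27*m + r^2 + r*(-5*m - 11) + 30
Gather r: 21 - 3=18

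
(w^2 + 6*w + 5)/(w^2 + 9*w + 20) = (w + 1)/(w + 4)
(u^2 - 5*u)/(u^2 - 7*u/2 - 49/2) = 2*u*(5 - u)/(-2*u^2 + 7*u + 49)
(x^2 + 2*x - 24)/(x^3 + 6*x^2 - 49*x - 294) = (x - 4)/(x^2 - 49)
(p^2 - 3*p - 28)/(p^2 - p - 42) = (p + 4)/(p + 6)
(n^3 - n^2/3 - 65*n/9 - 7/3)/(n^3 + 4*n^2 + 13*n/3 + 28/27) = 3*(n - 3)/(3*n + 4)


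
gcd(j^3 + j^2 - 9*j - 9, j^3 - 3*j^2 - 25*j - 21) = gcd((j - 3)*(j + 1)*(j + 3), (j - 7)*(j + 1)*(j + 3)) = j^2 + 4*j + 3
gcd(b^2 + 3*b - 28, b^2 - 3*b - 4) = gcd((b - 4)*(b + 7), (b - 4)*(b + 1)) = b - 4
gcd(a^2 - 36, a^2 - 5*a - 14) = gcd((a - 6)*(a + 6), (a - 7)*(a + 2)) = 1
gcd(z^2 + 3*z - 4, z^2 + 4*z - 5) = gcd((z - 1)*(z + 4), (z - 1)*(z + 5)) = z - 1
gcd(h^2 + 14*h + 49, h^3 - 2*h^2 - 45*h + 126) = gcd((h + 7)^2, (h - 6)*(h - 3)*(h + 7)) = h + 7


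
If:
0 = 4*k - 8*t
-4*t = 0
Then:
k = 0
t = 0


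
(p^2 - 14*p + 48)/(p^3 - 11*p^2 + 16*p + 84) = (p - 8)/(p^2 - 5*p - 14)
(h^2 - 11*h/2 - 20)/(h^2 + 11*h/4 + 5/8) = 4*(h - 8)/(4*h + 1)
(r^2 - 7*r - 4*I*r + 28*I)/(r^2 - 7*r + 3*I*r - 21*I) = (r - 4*I)/(r + 3*I)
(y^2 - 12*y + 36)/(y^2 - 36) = (y - 6)/(y + 6)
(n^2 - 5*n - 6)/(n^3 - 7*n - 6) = (n - 6)/(n^2 - n - 6)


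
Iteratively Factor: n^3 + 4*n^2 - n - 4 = (n + 4)*(n^2 - 1) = (n - 1)*(n + 4)*(n + 1)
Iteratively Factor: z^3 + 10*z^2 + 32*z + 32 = (z + 4)*(z^2 + 6*z + 8) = (z + 2)*(z + 4)*(z + 4)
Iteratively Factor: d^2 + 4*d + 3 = (d + 3)*(d + 1)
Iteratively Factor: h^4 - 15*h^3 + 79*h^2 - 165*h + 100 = (h - 4)*(h^3 - 11*h^2 + 35*h - 25) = (h - 4)*(h - 1)*(h^2 - 10*h + 25) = (h - 5)*(h - 4)*(h - 1)*(h - 5)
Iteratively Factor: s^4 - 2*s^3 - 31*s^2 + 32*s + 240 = (s - 5)*(s^3 + 3*s^2 - 16*s - 48) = (s - 5)*(s + 4)*(s^2 - s - 12) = (s - 5)*(s - 4)*(s + 4)*(s + 3)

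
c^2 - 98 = (c - 7*sqrt(2))*(c + 7*sqrt(2))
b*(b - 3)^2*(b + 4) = b^4 - 2*b^3 - 15*b^2 + 36*b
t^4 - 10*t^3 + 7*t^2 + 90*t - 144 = (t - 8)*(t - 3)*(t - 2)*(t + 3)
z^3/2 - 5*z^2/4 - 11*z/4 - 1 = (z/2 + 1/2)*(z - 4)*(z + 1/2)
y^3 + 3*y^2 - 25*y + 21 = (y - 3)*(y - 1)*(y + 7)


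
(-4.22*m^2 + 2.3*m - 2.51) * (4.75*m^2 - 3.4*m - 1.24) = -20.045*m^4 + 25.273*m^3 - 14.5097*m^2 + 5.682*m + 3.1124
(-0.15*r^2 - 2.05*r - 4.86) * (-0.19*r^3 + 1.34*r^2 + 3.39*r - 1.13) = 0.0285*r^5 + 0.1885*r^4 - 2.3321*r^3 - 13.2924*r^2 - 14.1589*r + 5.4918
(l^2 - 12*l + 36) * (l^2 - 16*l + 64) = l^4 - 28*l^3 + 292*l^2 - 1344*l + 2304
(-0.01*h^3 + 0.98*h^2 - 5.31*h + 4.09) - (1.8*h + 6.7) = -0.01*h^3 + 0.98*h^2 - 7.11*h - 2.61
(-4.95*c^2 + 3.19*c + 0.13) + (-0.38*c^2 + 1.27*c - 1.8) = -5.33*c^2 + 4.46*c - 1.67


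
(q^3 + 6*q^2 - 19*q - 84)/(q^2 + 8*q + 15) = (q^2 + 3*q - 28)/(q + 5)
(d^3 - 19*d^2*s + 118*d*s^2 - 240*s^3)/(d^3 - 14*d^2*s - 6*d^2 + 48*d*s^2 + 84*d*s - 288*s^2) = (d - 5*s)/(d - 6)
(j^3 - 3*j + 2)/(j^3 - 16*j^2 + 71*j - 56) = (j^2 + j - 2)/(j^2 - 15*j + 56)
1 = 1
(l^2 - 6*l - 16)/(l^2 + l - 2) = (l - 8)/(l - 1)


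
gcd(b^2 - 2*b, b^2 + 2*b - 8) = b - 2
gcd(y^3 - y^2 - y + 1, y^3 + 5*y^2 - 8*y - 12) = y + 1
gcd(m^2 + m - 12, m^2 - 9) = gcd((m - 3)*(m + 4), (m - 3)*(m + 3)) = m - 3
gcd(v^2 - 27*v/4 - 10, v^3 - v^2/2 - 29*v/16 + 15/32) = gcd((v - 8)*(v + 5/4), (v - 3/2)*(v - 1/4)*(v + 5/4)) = v + 5/4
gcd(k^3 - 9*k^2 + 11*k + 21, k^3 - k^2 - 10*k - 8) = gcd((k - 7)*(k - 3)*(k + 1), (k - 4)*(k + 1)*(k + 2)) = k + 1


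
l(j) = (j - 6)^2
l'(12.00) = 12.00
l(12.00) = 36.00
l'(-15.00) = -42.00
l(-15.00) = 441.00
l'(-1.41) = -14.82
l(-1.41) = 54.91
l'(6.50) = 1.00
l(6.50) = 0.25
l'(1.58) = -8.84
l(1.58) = 19.54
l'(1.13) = -9.74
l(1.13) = 23.72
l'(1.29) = -9.42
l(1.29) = 22.18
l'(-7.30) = -26.60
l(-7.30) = 176.89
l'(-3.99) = -19.98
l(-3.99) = 99.80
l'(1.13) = -9.74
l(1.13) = 23.72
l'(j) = 2*j - 12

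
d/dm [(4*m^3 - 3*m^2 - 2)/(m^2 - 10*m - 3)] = 2*(2*m^4 - 40*m^3 - 3*m^2 + 11*m - 10)/(m^4 - 20*m^3 + 94*m^2 + 60*m + 9)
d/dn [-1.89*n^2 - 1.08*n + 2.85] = -3.78*n - 1.08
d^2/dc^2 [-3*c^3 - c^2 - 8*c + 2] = -18*c - 2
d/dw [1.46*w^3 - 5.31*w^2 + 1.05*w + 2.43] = 4.38*w^2 - 10.62*w + 1.05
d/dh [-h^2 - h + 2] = -2*h - 1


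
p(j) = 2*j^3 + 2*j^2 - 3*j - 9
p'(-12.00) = 813.00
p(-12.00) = -3141.00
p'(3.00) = 63.00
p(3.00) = 54.00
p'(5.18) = 178.71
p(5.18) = 307.11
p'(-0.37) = -3.66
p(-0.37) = -7.72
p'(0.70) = 2.74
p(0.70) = -9.43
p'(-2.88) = 35.25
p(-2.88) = -31.55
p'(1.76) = 22.63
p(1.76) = 2.82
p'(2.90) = 59.06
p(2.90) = 47.90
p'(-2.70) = 29.94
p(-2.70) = -25.69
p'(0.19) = -2.02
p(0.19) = -9.48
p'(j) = 6*j^2 + 4*j - 3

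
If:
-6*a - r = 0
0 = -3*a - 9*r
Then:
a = 0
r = 0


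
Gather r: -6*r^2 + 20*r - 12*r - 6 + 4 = -6*r^2 + 8*r - 2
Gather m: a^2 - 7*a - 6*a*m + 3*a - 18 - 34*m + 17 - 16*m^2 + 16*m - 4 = a^2 - 4*a - 16*m^2 + m*(-6*a - 18) - 5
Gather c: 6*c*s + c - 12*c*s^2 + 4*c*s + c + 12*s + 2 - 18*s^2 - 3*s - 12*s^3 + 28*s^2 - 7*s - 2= c*(-12*s^2 + 10*s + 2) - 12*s^3 + 10*s^2 + 2*s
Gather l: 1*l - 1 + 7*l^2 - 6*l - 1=7*l^2 - 5*l - 2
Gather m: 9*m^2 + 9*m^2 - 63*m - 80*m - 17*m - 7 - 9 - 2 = 18*m^2 - 160*m - 18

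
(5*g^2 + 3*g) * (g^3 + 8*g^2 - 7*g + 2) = 5*g^5 + 43*g^4 - 11*g^3 - 11*g^2 + 6*g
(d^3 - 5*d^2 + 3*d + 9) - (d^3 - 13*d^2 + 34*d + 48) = 8*d^2 - 31*d - 39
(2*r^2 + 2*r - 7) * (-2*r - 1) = -4*r^3 - 6*r^2 + 12*r + 7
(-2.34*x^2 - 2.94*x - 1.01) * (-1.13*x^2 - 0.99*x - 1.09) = 2.6442*x^4 + 5.6388*x^3 + 6.6025*x^2 + 4.2045*x + 1.1009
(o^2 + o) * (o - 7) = o^3 - 6*o^2 - 7*o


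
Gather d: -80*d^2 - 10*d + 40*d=-80*d^2 + 30*d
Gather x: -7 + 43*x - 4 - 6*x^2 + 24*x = -6*x^2 + 67*x - 11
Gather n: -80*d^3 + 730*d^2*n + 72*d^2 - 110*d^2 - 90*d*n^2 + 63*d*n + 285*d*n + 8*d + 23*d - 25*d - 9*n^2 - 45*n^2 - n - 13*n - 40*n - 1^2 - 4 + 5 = -80*d^3 - 38*d^2 + 6*d + n^2*(-90*d - 54) + n*(730*d^2 + 348*d - 54)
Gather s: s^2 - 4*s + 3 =s^2 - 4*s + 3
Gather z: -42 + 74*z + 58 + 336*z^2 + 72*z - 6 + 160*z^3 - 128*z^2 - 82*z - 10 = 160*z^3 + 208*z^2 + 64*z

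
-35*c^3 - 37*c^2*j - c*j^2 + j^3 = (-7*c + j)*(c + j)*(5*c + j)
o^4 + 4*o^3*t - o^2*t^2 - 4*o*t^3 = o*(o - t)*(o + t)*(o + 4*t)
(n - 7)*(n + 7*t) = n^2 + 7*n*t - 7*n - 49*t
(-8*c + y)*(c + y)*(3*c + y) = -24*c^3 - 29*c^2*y - 4*c*y^2 + y^3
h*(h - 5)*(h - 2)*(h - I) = h^4 - 7*h^3 - I*h^3 + 10*h^2 + 7*I*h^2 - 10*I*h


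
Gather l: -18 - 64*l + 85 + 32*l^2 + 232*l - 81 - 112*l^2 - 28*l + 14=-80*l^2 + 140*l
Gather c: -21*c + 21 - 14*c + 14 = 35 - 35*c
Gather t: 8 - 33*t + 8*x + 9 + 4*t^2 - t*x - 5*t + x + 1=4*t^2 + t*(-x - 38) + 9*x + 18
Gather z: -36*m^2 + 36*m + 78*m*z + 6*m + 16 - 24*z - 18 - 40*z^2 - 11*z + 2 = -36*m^2 + 42*m - 40*z^2 + z*(78*m - 35)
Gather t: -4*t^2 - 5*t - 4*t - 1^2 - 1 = -4*t^2 - 9*t - 2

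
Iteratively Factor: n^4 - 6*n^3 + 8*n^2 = (n - 2)*(n^3 - 4*n^2) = n*(n - 2)*(n^2 - 4*n) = n*(n - 4)*(n - 2)*(n)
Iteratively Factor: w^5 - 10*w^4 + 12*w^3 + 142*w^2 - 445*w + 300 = (w - 3)*(w^4 - 7*w^3 - 9*w^2 + 115*w - 100) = (w - 3)*(w - 1)*(w^3 - 6*w^2 - 15*w + 100) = (w - 5)*(w - 3)*(w - 1)*(w^2 - w - 20) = (w - 5)*(w - 3)*(w - 1)*(w + 4)*(w - 5)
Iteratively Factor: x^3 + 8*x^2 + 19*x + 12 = (x + 4)*(x^2 + 4*x + 3) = (x + 1)*(x + 4)*(x + 3)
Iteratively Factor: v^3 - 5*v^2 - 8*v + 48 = (v - 4)*(v^2 - v - 12) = (v - 4)*(v + 3)*(v - 4)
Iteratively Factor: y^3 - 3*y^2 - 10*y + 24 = (y - 2)*(y^2 - y - 12) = (y - 2)*(y + 3)*(y - 4)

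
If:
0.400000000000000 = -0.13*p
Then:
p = -3.08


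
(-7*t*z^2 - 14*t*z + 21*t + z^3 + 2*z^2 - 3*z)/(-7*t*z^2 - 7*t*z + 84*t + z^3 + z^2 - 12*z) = (z^2 + 2*z - 3)/(z^2 + z - 12)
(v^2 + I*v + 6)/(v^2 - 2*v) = (v^2 + I*v + 6)/(v*(v - 2))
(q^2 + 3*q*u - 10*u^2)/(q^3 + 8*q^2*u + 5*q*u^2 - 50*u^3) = 1/(q + 5*u)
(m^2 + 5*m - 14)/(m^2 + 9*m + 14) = (m - 2)/(m + 2)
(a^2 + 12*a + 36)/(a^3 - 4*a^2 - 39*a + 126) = (a + 6)/(a^2 - 10*a + 21)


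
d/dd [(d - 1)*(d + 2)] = 2*d + 1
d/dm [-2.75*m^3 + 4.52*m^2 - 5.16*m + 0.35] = -8.25*m^2 + 9.04*m - 5.16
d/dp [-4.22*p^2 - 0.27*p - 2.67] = -8.44*p - 0.27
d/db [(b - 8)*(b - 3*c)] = 2*b - 3*c - 8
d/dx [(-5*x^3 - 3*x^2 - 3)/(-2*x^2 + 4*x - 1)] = (10*x^4 - 40*x^3 + 3*x^2 - 6*x + 12)/(4*x^4 - 16*x^3 + 20*x^2 - 8*x + 1)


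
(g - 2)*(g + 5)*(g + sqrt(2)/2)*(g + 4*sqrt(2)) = g^4 + 3*g^3 + 9*sqrt(2)*g^3/2 - 6*g^2 + 27*sqrt(2)*g^2/2 - 45*sqrt(2)*g + 12*g - 40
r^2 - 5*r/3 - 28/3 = (r - 4)*(r + 7/3)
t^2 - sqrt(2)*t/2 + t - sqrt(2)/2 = (t + 1)*(t - sqrt(2)/2)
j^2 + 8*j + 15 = (j + 3)*(j + 5)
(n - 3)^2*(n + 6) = n^3 - 27*n + 54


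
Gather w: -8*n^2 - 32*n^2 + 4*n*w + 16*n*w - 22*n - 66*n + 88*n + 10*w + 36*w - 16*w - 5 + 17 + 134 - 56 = -40*n^2 + w*(20*n + 30) + 90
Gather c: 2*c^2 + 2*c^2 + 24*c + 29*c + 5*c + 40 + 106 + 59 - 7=4*c^2 + 58*c + 198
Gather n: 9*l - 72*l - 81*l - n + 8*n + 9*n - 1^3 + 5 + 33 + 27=-144*l + 16*n + 64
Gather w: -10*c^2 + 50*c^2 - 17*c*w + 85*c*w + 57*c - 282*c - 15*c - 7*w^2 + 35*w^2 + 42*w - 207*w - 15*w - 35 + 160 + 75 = 40*c^2 - 240*c + 28*w^2 + w*(68*c - 180) + 200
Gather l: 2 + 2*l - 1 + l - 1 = 3*l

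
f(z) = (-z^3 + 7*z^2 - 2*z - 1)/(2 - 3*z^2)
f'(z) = 6*z*(-z^3 + 7*z^2 - 2*z - 1)/(2 - 3*z^2)^2 + (-3*z^2 + 14*z - 2)/(2 - 3*z^2) = (3*z^4 - 12*z^2 + 22*z - 4)/(9*z^4 - 12*z^2 + 4)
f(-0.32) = 0.23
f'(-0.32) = -4.27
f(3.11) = -1.13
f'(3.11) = 0.31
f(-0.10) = -0.37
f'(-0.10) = -1.63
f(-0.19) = -0.19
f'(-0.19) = -2.41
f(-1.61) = -4.25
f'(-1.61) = -1.51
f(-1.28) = -5.19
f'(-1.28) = -5.15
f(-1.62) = -4.23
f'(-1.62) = -1.46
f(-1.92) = -3.94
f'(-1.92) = -0.61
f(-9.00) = -5.45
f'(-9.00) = 0.32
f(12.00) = 1.73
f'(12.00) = 0.33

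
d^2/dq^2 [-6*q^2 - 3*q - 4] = -12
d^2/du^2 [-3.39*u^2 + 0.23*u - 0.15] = -6.78000000000000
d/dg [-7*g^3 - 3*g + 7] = -21*g^2 - 3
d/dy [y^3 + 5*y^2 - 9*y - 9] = 3*y^2 + 10*y - 9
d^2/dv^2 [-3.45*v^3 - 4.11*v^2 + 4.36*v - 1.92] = -20.7*v - 8.22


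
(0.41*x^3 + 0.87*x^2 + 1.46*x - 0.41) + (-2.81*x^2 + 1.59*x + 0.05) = 0.41*x^3 - 1.94*x^2 + 3.05*x - 0.36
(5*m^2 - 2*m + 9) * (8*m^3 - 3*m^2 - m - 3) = 40*m^5 - 31*m^4 + 73*m^3 - 40*m^2 - 3*m - 27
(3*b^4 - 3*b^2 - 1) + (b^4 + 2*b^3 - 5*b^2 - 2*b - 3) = 4*b^4 + 2*b^3 - 8*b^2 - 2*b - 4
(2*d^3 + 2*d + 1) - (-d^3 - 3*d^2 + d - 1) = 3*d^3 + 3*d^2 + d + 2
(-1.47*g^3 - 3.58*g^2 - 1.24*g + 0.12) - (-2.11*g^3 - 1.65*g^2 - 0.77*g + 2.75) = 0.64*g^3 - 1.93*g^2 - 0.47*g - 2.63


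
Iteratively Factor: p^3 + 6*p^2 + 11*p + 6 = (p + 1)*(p^2 + 5*p + 6) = (p + 1)*(p + 2)*(p + 3)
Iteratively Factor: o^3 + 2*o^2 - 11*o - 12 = (o + 4)*(o^2 - 2*o - 3) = (o + 1)*(o + 4)*(o - 3)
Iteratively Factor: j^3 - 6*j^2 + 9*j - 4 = (j - 4)*(j^2 - 2*j + 1) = (j - 4)*(j - 1)*(j - 1)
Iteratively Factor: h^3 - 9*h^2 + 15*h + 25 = (h - 5)*(h^2 - 4*h - 5) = (h - 5)^2*(h + 1)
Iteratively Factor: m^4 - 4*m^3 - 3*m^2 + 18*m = (m)*(m^3 - 4*m^2 - 3*m + 18) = m*(m - 3)*(m^2 - m - 6) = m*(m - 3)^2*(m + 2)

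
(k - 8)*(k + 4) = k^2 - 4*k - 32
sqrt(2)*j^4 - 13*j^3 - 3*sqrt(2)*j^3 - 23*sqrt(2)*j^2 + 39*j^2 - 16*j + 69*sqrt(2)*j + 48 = (j - 3)*(j - 8*sqrt(2))*(j + sqrt(2))*(sqrt(2)*j + 1)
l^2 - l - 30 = (l - 6)*(l + 5)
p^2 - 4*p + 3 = (p - 3)*(p - 1)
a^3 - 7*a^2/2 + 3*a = a*(a - 2)*(a - 3/2)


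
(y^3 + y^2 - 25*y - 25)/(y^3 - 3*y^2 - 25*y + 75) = (y + 1)/(y - 3)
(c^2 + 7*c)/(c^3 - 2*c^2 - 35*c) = (c + 7)/(c^2 - 2*c - 35)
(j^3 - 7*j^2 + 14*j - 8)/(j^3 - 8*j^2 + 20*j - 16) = (j - 1)/(j - 2)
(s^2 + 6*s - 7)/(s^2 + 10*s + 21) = (s - 1)/(s + 3)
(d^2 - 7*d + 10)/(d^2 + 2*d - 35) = (d - 2)/(d + 7)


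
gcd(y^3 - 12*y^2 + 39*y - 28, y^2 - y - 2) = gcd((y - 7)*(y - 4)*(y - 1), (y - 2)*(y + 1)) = 1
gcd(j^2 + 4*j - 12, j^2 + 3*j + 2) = 1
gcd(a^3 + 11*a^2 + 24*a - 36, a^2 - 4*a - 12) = 1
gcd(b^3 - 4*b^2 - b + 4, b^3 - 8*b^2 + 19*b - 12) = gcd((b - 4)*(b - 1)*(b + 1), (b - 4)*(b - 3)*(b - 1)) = b^2 - 5*b + 4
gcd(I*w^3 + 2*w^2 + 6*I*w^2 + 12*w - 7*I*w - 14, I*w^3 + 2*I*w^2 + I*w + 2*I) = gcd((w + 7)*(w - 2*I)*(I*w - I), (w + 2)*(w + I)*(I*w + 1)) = 1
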